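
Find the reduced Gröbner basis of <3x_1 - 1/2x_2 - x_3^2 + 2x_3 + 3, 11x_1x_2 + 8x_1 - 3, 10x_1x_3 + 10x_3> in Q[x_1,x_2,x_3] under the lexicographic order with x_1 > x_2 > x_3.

G = {x_1 - 1/6x_2 - 1/3x_3^2 + 2/3x_3 + 1, x_2^2 - 58/11x_2 - 6/11x_3^2 + 12/11x_3 - 6, x_2x_3 + x_3, x_3^3 - 2x_3^2 - 1/2x_3}

f_1 = 3x_1 - 1/2x_2 - x_3^2 + 2x_3 + 3, LT = x_1.
f_2 = 11x_1x_2 + 8x_1 - 3, LT = x_1x_2.
f_3 = 10x_1x_3 + 10x_3, LT = x_1x_3.

S(f_1,f_2): lcm = x_1x_2. S = -8/11x_1 - 1/6x_2^2 - 1/3x_2x_3^2 + 2/3x_2x_3 + x_2 + 3/11.
  leading term x_1: subtract (-8/33)·f_1 from -8/11x_1 - 1/6x_2^2 - 1/3x_2x_3^2 + 2/3x_2x_3 + x_2 + 3/11 → -1/6x_2^2 - 1/3x_2x_3^2 + 2/3x_2x_3 + 29/33x_2 - 8/33x_3^2 + 16/33x_3 + 1
  leading term x_2^2: no divisor's leading term divides it; move -1/6x_2^2 to the remainder.
  leading term x_2x_3^2: no divisor's leading term divides it; move -1/3x_2x_3^2 to the remainder.
  leading term x_2x_3: no divisor's leading term divides it; move 2/3x_2x_3 to the remainder.
  leading term x_2: no divisor's leading term divides it; move 29/33x_2 to the remainder.
  leading term x_3^2: no divisor's leading term divides it; move -8/33x_3^2 to the remainder.
  leading term x_3: no divisor's leading term divides it; move 16/33x_3 to the remainder.
  leading term 1: no divisor's leading term divides it; move 1 to the remainder.
  remainder -1/6x_2^2 - 1/3x_2x_3^2 + 2/3x_2x_3 + 29/33x_2 - 8/33x_3^2 + 16/33x_3 + 1 ≠ 0; add g_4 = -1/6x_2^2 - 1/3x_2x_3^2 + 2/3x_2x_3 + 29/33x_2 - 8/33x_3^2 + 16/33x_3 + 1 to the basis.

S(f_1,f_3): lcm = x_1x_3. S = -1/6x_2x_3 - 1/3x_3^3 + 2/3x_3^2.
  leading term x_2x_3: no divisor's leading term divides it; move -1/6x_2x_3 to the remainder.
  leading term x_3^3: no divisor's leading term divides it; move -1/3x_3^3 to the remainder.
  leading term x_3^2: no divisor's leading term divides it; move 2/3x_3^2 to the remainder.
  remainder -1/6x_2x_3 - 1/3x_3^3 + 2/3x_3^2 ≠ 0; add g_5 = -1/6x_2x_3 - 1/3x_3^3 + 2/3x_3^2 to the basis.

S(f_2,f_3): lcm = x_1x_2x_3. S = 8/11x_1x_3 - x_2x_3 - 3/11x_3.
  leading term x_1x_3: subtract (8/33x_3)·f_1 from 8/11x_1x_3 - x_2x_3 - 3/11x_3 → -29/33x_2x_3 + 8/33x_3^3 - 16/33x_3^2 - x_3
  leading term x_2x_3: subtract (58/11)·g_5 from -29/33x_2x_3 + 8/33x_3^3 - 16/33x_3^2 - x_3 → 2x_3^3 - 4x_3^2 - x_3
  leading term x_3^3: no divisor's leading term divides it; move 2x_3^3 to the remainder.
  leading term x_3^2: no divisor's leading term divides it; move -4x_3^2 to the remainder.
  leading term x_3: no divisor's leading term divides it; move -x_3 to the remainder.
  remainder 2x_3^3 - 4x_3^2 - x_3 ≠ 0; add g_6 = 2x_3^3 - 4x_3^2 - x_3 to the basis.

The other S-polynomials (S(f_1,g_4), S(f_2,g_4), S(f_3,g_4), S(f_1,g_5), S(f_2,g_5), S(f_3,g_5), S(g_4,g_5), S(f_1,g_6), S(f_2,g_6), S(f_3,g_6), S(g_4,g_6), S(g_5,g_6)) all reduce to 0 modulo the current basis, so we have a Gröbner basis.
Inter-reduce: drop elements whose leading term is divisible by another's, tail-reduce, and make monic.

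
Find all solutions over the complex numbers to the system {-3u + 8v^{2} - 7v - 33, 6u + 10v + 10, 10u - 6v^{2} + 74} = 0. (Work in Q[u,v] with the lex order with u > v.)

{(-5, 2)}

Compute a lex Gröbner basis by Buchberger's algorithm.
f_1 = -3u + 8v^{2} - 7v - 33, LT = u.
f_2 = 6u + 10v + 10, LT = u.
f_3 = 10u - 6v^{2} + 74, LT = u.

S(f_1,f_2): lcm = u. S = -\tfrac{8}{3}v^{2} + \tfrac{2}{3}v + \tfrac{28}{3}.
  leading term v^{2}: no divisor's leading term divides it; move -\tfrac{8}{3}v^{2} to the remainder.
  leading term v: no divisor's leading term divides it; move \tfrac{2}{3}v to the remainder.
  leading term 1: no divisor's leading term divides it; move \tfrac{28}{3} to the remainder.
  remainder -\tfrac{8}{3}v^{2} + \tfrac{2}{3}v + \tfrac{28}{3} ≠ 0; add h_4 = -\tfrac{8}{3}v^{2} + \tfrac{2}{3}v + \tfrac{28}{3} to the basis.

S(f_1,f_3): lcm = u. S = -\tfrac{31}{15}v^{2} + \tfrac{7}{3}v + \tfrac{18}{5}.
  leading term v^{2}: subtract (\tfrac{31}{40})·h_4 from -\tfrac{31}{15}v^{2} + \tfrac{7}{3}v + \tfrac{18}{5} → \tfrac{109}{60}v - \tfrac{109}{30}
  leading term v: no divisor's leading term divides it; move \tfrac{109}{60}v to the remainder.
  leading term 1: no divisor's leading term divides it; move -\tfrac{109}{30} to the remainder.
  remainder \tfrac{109}{60}v - \tfrac{109}{30} ≠ 0; add h_5 = \tfrac{109}{60}v - \tfrac{109}{30} to the basis.

The other S-polynomials (S(f_2,f_3), S(f_1,h_4), S(f_2,h_4), S(f_3,h_4), S(f_1,h_5), S(f_2,h_5), S(f_3,h_5), S(h_4,h_5)) all reduce to 0 modulo the current basis, so we have a Gröbner basis.
Inter-reduce: drop elements whose leading term is divisible by another's, tail-reduce, and make monic.
Reduced Gröbner basis: {u + 5, v - 2}.

Since the basis is lex-ordered, v - 2 is univariate in v. Its roots are {2}. Back-substituting each root into the other basis elements fixes the other coordinates.
  v = 2: the earlier basis element becomes u + 5 = 0, giving u = -5 — point (-5, 2).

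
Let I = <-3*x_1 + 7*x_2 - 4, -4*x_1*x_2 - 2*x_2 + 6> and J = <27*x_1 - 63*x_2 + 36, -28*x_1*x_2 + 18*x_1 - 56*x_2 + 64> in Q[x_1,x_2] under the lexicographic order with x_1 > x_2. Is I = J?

Two ideals are equal iff their reduced Gröbner bases coincide (the reduced basis is unique for a fixed ordering).
Buchberger on the first generating set:
f_1 = -3*x_1 + 7*x_2 - 4, LT = x_1.
f_2 = -4*x_1*x_2 - 2*x_2 + 6, LT = x_1*x_2.

S(f_1,f_2): lcm = x_1*x_2. S = -7/3*x_2**2 + 5/6*x_2 + 3/2.
  leading term x_2**2: no divisor's leading term divides it; move -7/3*x_2**2 to the remainder.
  leading term x_2: no divisor's leading term divides it; move 5/6*x_2 to the remainder.
  leading term 1: no divisor's leading term divides it; move 3/2 to the remainder.
  remainder -7/3*x_2**2 + 5/6*x_2 + 3/2 ≠ 0; add g_3 = -7/3*x_2**2 + 5/6*x_2 + 3/2 to the basis.

The other S-polynomials (S(f_1,g_3), S(f_2,g_3)) all reduce to 0 modulo the current basis, so we have a Gröbner basis.
Inter-reduce: drop elements whose leading term is divisible by another's, tail-reduce, and make monic.
Reduced Gröbner basis: {x_1 - 7/3*x_2 + 4/3, x_2**2 - 5/14*x_2 - 9/14}.

Buchberger on the second generating set:
h_1 = 27*x_1 - 63*x_2 + 36, LT = x_1.
h_2 = -28*x_1*x_2 + 18*x_1 - 56*x_2 + 64, LT = x_1*x_2.

S(h_1,h_2): lcm = x_1*x_2. S = 9/14*x_1 - 7/3*x_2**2 - 2/3*x_2 + 16/7.
  leading term x_1: subtract (1/42)·h_1 from 9/14*x_1 - 7/3*x_2**2 - 2/3*x_2 + 16/7 → -7/3*x_2**2 + 5/6*x_2 + 10/7
  leading term x_2**2: no divisor's leading term divides it; move -7/3*x_2**2 to the remainder.
  leading term x_2: no divisor's leading term divides it; move 5/6*x_2 to the remainder.
  leading term 1: no divisor's leading term divides it; move 10/7 to the remainder.
  remainder -7/3*x_2**2 + 5/6*x_2 + 10/7 ≠ 0; add k_3 = -7/3*x_2**2 + 5/6*x_2 + 10/7 to the basis.

The other S-polynomials (S(h_1,k_3), S(h_2,k_3)) all reduce to 0 modulo the current basis, so we have a Gröbner basis.
Inter-reduce: drop elements whose leading term is divisible by another's, tail-reduce, and make monic.
Reduced Gröbner basis: {x_1 - 7/3*x_2 + 4/3, x_2**2 - 5/14*x_2 - 30/49}.

The bases are distinct; the ideals are different.
The choice of monomial ordering does not affect the verdict — as long as both bases are computed under the same ordering, their equality decides ideal equality.

No, the ideals differ.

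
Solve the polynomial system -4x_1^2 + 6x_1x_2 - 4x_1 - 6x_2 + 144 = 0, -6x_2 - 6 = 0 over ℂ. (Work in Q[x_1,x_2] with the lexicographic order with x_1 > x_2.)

{(-15/2, -1), (5, -1)}

Compute a lex Gröbner basis by Buchberger's algorithm.
f_1 = -4x_1^2 + 6x_1x_2 - 4x_1 - 6x_2 + 144, LT = x_1^2.
f_2 = -6x_2 - 6, LT = x_2.

The S-polynomials (S(f_1,f_2)) all reduce to 0 modulo the current basis, so we have a Gröbner basis.
Inter-reduce: drop elements whose leading term is divisible by another's, tail-reduce, and make monic.
Reduced Gröbner basis: {x_1^2 + 5/2x_1 - 75/2, x_2 + 1}.

The lex basis is triangular: the last element involves only x_2. Solving x_2 + 1 = 0 gives x_2 ∈ {-1}; substituting each value into the earlier elements determines the remaining variables.
  x_2 = -1: the earlier basis element becomes x_1^2 + 5/2x_1 - 75/2 = 0, giving x_1 = -15/2, 5 — points (-15/2, -1), (5, -1).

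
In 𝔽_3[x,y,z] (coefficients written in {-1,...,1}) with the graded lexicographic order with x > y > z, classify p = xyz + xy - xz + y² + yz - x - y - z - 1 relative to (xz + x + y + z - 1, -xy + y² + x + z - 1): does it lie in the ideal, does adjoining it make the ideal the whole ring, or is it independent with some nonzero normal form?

First compute the reduced Gröbner basis of I by Buchberger's algorithm.
f_1 = xz + x + y + z - 1, LT = xz.
f_2 = -xy + y² + x + z - 1, LT = xy.

S(f_1,f_2): lcm = xyz. S = y²z + xy + xz + y² + yz + z² - y - z.
  leading term y²z: no divisor's leading term divides it; move y²z to the remainder.
  leading term xy: subtract (-1)·f_2 from xy + xz + y² + yz + z² - y - z → xz - y² + yz + z² + x - y - 1
  leading term xz: subtract (1)·f_1 from xz - y² + yz + z² + x - y - 1 → -y² + yz + z² + y - z
  leading term y²: no divisor's leading term divides it; move -y² to the remainder.
  leading term yz: no divisor's leading term divides it; move yz to the remainder.
  leading term z²: no divisor's leading term divides it; move z² to the remainder.
  leading term y: no divisor's leading term divides it; move y to the remainder.
  leading term z: no divisor's leading term divides it; move -z to the remainder.
  remainder y²z - y² + yz + z² + y - z ≠ 0; add h_3 = y²z - y² + yz + z² + y - z to the basis.

The other S-polynomials (S(f_1,h_3), S(f_2,h_3)) all reduce to 0 modulo the current basis, so we have a Gröbner basis.
Inter-reduce: drop elements whose leading term is divisible by another's, tail-reduce, and make monic.
Reduced Gröbner basis: {y²z - y² + yz + z² + y - z, xy - y² - x - z + 1, xz + x + y + z - 1}.
Label its elements g_1 = y²z - y² + yz + z² + y - z, g_2 = xy - y² - x - z + 1, g_3 = xz + x + y + z - 1.

Reduce p = xyz + xy - xz + y² + yz - x - y - z - 1 modulo G:
  leading term xyz: subtract (z)·g_2 from xyz + xy - xz + y² + yz - x - y - z - 1 → y²z + xy + y² + yz + z² - x - y + z - 1
  leading term y²z: subtract (1)·g_1 from y²z + xy + y² + yz + z² - x - y + z - 1 → xy - y² - x + y - z - 1
  leading term xy: subtract (1)·g_2 from xy - y² - x + y - z - 1 → y + 1
  leading term y: no divisor's leading term divides it; move y to the remainder.
  leading term 1: no divisor's leading term divides it; move 1 to the remainder.
  normal form = y + 1.
The normal form is nonzero, so p ∉ I. Since p minus its normal form lies in I, I + (p) = I + (r) where r = y + 1; decide whether this ideal is the whole ring.
Run Buchberger on G together with r (pairs among the g_i already reduce to 0 since G is a Gröbner basis):
g_1 = y²z - y² + yz + z² + y - z, LT = y²z.
g_2 = xy - y² - x - z + 1, LT = xy.
g_3 = xz + x + y + z - 1, LT = xz.
r = y + 1, LT = y.

S(g_1,r): lcm = y²z. S = -y² + z² + y - z.
  leading term y²: subtract (-y)·r from -y² + z² + y - z → z² - y - z
  leading term z²: no divisor's leading term divides it; move z² to the remainder.
  leading term y: subtract (-1)·r from -y - z → -z + 1
  leading term z: no divisor's leading term divides it; move -z to the remainder.
  leading term 1: no divisor's leading term divides it; move 1 to the remainder.
  remainder z² - z + 1 ≠ 0; add m_5 = z² - z + 1 to the basis.

S(g_2,r): lcm = xy. S = -y² + x - z + 1.
  leading term y²: subtract (-y)·r from -y² + x - z + 1 → x + y - z + 1
  leading term x: no divisor's leading term divides it; move x to the remainder.
  leading term y: subtract (1)·r from y - z + 1 → -z
  leading term z: no divisor's leading term divides it; move -z to the remainder.
  remainder x - z ≠ 0; add m_6 = x - z to the basis.

The other S-polynomials (S(g_1,g_2), S(g_1,g_3), S(g_2,g_3), S(g_3,r), S(g_1,m_5), S(g_2,m_5), S(g_3,m_5), S(r,m_5), S(g_1,m_6), S(g_2,m_6), S(g_3,m_6), S(r,m_6), S(m_5,m_6)) all reduce to 0 modulo the current basis, so we have a Gröbner basis.
Inter-reduce: drop elements whose leading term is divisible by another's, tail-reduce, and make monic.
Reduced Gröbner basis: {z² - z + 1, x - z, y + 1}.
The reduced Gröbner basis of I + (p) is {z² - z + 1, x - z, y + 1} ≠ {1}, a proper ideal, so the enlarged system stays consistent: p is independent of I, with normal form y + 1.

xyz + xy - xz + y² + yz - x - y - z - 1 is independent of I; its normal form modulo I is y + 1.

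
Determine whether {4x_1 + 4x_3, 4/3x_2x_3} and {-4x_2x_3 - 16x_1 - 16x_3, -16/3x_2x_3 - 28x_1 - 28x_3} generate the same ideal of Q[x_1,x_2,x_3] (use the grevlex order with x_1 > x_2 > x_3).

Yes, the ideals are equal.

Since reduced Gröbner bases are canonical representatives of ideals under a given ordering, it suffices to compute and compare them.
Buchberger on the first generating set:
f_1 = 4x_1 + 4x_3, LT = x_1.
f_2 = 4/3x_2x_3, LT = x_2x_3.

The S-polynomials (S(f_1,f_2)) all reduce to 0 modulo the current basis, so we have a Gröbner basis.
Inter-reduce: drop elements whose leading term is divisible by another's, tail-reduce, and make monic.
Reduced Gröbner basis: {x_2x_3, x_1 + x_3}.

Buchberger on the second generating set:
h_1 = -4x_2x_3 - 16x_1 - 16x_3, LT = x_2x_3.
h_2 = -16/3x_2x_3 - 28x_1 - 28x_3, LT = x_2x_3.

S(h_1,h_2): lcm = x_2x_3. S = -5/4x_1 - 5/4x_3.
  leading term x_1: no divisor's leading term divides it; move -5/4x_1 to the remainder.
  leading term x_3: no divisor's leading term divides it; move -5/4x_3 to the remainder.
  remainder -5/4x_1 - 5/4x_3 ≠ 0; add k_3 = -5/4x_1 - 5/4x_3 to the basis.

The other S-polynomials (S(h_1,k_3), S(h_2,k_3)) all reduce to 0 modulo the current basis, so we have a Gröbner basis.
Inter-reduce: drop elements whose leading term is divisible by another's, tail-reduce, and make monic.
Reduced Gröbner basis: {x_2x_3, x_1 + x_3}.

Same reduced basis, so the two generating sets span the same ideal.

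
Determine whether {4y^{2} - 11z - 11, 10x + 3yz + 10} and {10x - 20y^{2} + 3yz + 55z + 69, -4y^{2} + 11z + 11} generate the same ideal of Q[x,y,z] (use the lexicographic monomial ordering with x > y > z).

Since reduced Gröbner bases are canonical representatives of ideals under a given ordering, it suffices to compute and compare them.
Buchberger on the first generating set:
f_1 = 4y^{2} - 11z - 11, LT = y^{2}.
f_2 = 10x + 3yz + 10, LT = x.

The S-polynomials (S(f_1,f_2)) all reduce to 0 modulo the current basis, so we have a Gröbner basis.
Inter-reduce: drop elements whose leading term is divisible by another's, tail-reduce, and make monic.
Reduced Gröbner basis: {x + \tfrac{3}{10}yz + 1, y^{2} - \tfrac{11}{4}z - \tfrac{11}{4}}.

Buchberger on the second generating set:
h_1 = 10x - 20y^{2} + 3yz + 55z + 69, LT = x.
h_2 = -4y^{2} + 11z + 11, LT = y^{2}.

The S-polynomials (S(h_1,h_2)) all reduce to 0 modulo the current basis, so we have a Gröbner basis.
Inter-reduce: drop elements whose leading term is divisible by another's, tail-reduce, and make monic.
Reduced Gröbner basis: {x + \tfrac{3}{10}yz + \tfrac{7}{5}, y^{2} - \tfrac{11}{4}z - \tfrac{11}{4}}.

Since the reduced bases disagree, the two ideals are not the same.

No, the ideals differ.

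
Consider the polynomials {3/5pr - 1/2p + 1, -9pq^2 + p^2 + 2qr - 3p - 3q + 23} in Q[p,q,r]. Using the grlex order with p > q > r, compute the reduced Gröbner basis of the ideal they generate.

The reduced Gröbner basis is the canonical form of the ideal for this ordering.

f_1 = 3/5pr - 1/2p + 1, LT = pr.
f_2 = -9pq^2 + p^2 + 2qr - 3p - 3q + 23, LT = pq^2.

S(f_1,f_2): lcm = pq^2r. S = 1/9p^2r - 5/6pq^2 + 2/9qr^2 - 1/3pr + 5/3q^2 - 1/3qr + 23/9r.
  reduce S modulo (f_1, f_2):
  remainder 2/9qr^2 + 5/3q^2 - 14/27qr - 5/27p + 5/18q + 23/9r - 85/54 ≠ 0; add g_3 = 2/9qr^2 + 5/3q^2 - 14/27qr - 5/27p + 5/18q + 23/9r - 85/54 to the basis.

The other S-polynomials (S(f_1,g_3), S(f_2,g_3)) all reduce to 0 modulo the current basis, so we have a Gröbner basis.

G = {pq^2 - 1/9p^2 - 2/9qr + 1/3p + 1/3q - 23/9, qr^2 + 15/2q^2 - 7/3qr - 5/6p + 5/4q + 23/2r - 85/12, pr - 5/6p + 5/3}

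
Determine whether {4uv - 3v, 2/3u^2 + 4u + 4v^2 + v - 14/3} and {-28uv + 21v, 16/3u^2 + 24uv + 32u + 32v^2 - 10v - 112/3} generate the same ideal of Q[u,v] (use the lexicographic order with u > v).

Yes, the ideals are equal.

For a fixed monomial order, each ideal has a unique reduced Gröbner basis; comparing bases decides equality.
Buchberger on the first generating set:
f_1 = 4uv - 3v, LT = uv.
f_2 = 2/3u^2 + 4u + 4v^2 + v - 14/3, LT = u^2.

S(f_1,f_2): lcm = u^2v. S = -27/4uv - 6v^3 - 3/2v^2 + 7v.
  leading term uv: subtract (-27/16)·f_1 from -27/4uv - 6v^3 - 3/2v^2 + 7v → -6v^3 - 3/2v^2 + 31/16v
  leading term v^3: no divisor's leading term divides it; move -6v^3 to the remainder.
  leading term v^2: no divisor's leading term divides it; move -3/2v^2 to the remainder.
  leading term v: no divisor's leading term divides it; move 31/16v to the remainder.
  remainder -6v^3 - 3/2v^2 + 31/16v ≠ 0; add g_3 = -6v^3 - 3/2v^2 + 31/16v to the basis.

The other S-polynomials (S(f_1,g_3), S(f_2,g_3)) all reduce to 0 modulo the current basis, so we have a Gröbner basis.
Inter-reduce: drop elements whose leading term is divisible by another's, tail-reduce, and make monic.
Reduced Gröbner basis: {u^2 + 6u + 6v^2 + 3/2v - 7, uv - 3/4v, v^3 + 1/4v^2 - 31/96v}.

Buchberger on the second generating set:
h_1 = -28uv + 21v, LT = uv.
h_2 = 16/3u^2 + 24uv + 32u + 32v^2 - 10v - 112/3, LT = u^2.

S(h_1,h_2): lcm = u^2v. S = -9/2uv^2 - 27/4uv - 6v^3 + 15/8v^2 + 7v.
  leading term uv^2: subtract (9/56v)·h_1 from -9/2uv^2 - 27/4uv - 6v^3 + 15/8v^2 + 7v → -27/4uv - 6v^3 - 3/2v^2 + 7v
  leading term uv: subtract (27/112)·h_1 from -27/4uv - 6v^3 - 3/2v^2 + 7v → -6v^3 - 3/2v^2 + 31/16v
  leading term v^3: no divisor's leading term divides it; move -6v^3 to the remainder.
  leading term v^2: no divisor's leading term divides it; move -3/2v^2 to the remainder.
  leading term v: no divisor's leading term divides it; move 31/16v to the remainder.
  remainder -6v^3 - 3/2v^2 + 31/16v ≠ 0; add k_3 = -6v^3 - 3/2v^2 + 31/16v to the basis.

The other S-polynomials (S(h_1,k_3), S(h_2,k_3)) all reduce to 0 modulo the current basis, so we have a Gröbner basis.
Inter-reduce: drop elements whose leading term is divisible by another's, tail-reduce, and make monic.
Reduced Gröbner basis: {u^2 + 6u + 6v^2 + 3/2v - 7, uv - 3/4v, v^3 + 1/4v^2 - 31/96v}.

Same reduced basis, so the two generating sets span the same ideal.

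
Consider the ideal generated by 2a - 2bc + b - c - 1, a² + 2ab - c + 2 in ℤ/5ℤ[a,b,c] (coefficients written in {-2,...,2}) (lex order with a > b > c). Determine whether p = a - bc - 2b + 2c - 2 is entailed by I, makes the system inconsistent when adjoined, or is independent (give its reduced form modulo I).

Adjoining a - bc - 2b + 2c - 2 makes the ideal the whole ring: the system is inconsistent.

First compute the reduced Gröbner basis of I by Buchberger's algorithm.
f_1 = 2a - 2bc + b - c - 1, LT = a.
f_2 = a² + 2ab - c + 2, LT = a².

S(f_1,f_2): lcm = a². S = -abc + ab + 2ac + 2a + c - 2.
  reduce S modulo (f_1, f_2):
  remainder -b²c² - b²c + 2b² - bc² + bc + 2b + c² - 2c - 1 ≠ 0; add h_3 = -b²c² - b²c + 2b² - bc² + bc + 2b + c² - 2c - 1 to the basis.

The other S-polynomials (S(f_1,h_3), S(f_2,h_3)) all reduce to 0 modulo the current basis, so we have a Gröbner basis.
Inter-reduce: drop elements whose leading term is divisible by another's, tail-reduce, and make monic.
Reduced Gröbner basis: {a - bc - 2b + 2c + 2, b²c² + b²c - 2b² + bc² - bc - 2b - c² + 2c + 1}.
Label its elements g_1 = a - bc - 2b + 2c + 2, g_2 = b²c² + b²c - 2b² + bc² - bc - 2b - c² + 2c + 1.

Reduce p = a - bc - 2b + 2c - 2 modulo G:
  leading term a: subtract (1)·g_1 from a - bc - 2b + 2c - 2 → 1
  leading term 1: no divisor's leading term divides it; move 1 to the remainder.
  normal form = 1.
The normal form is nonzero, so p ∉ I. Since p minus its normal form lies in I, I + (p) = I + (r) where r = 1; decide whether this ideal is the whole ring.
Here r = 1 is a nonzero constant, hence a unit: 1 ∈ I + (p), the Gröbner basis of I + (p) is {1}, and the enlarged system has no common solution — adjoining p is inconsistent.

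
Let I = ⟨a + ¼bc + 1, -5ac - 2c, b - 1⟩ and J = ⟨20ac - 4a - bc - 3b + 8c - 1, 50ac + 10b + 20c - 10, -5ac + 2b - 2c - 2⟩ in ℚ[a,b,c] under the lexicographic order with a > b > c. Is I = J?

Yes, the ideals are equal.

For a fixed monomial order, each ideal has a unique reduced Gröbner basis; comparing bases decides equality.
Buchberger on the first generating set:
f_1 = a + ¼bc + 1, LT = a.
f_2 = -5ac - 2c, LT = ac.
f_3 = b - 1, LT = b.

S(f_1,f_2): lcm = ac. S = ¼bc² + ⅗c.
  leading term bc²: subtract (¼c²)·f_3 from ¼bc² + ⅗c → ¼c² + ⅗c
  leading term c²: no divisor's leading term divides it; move ¼c² to the remainder.
  leading term c: no divisor's leading term divides it; move ⅗c to the remainder.
  remainder ¼c² + ⅗c ≠ 0; add g_4 = ¼c² + ⅗c to the basis.

S(f_1,f_3): leading monomials are coprime, so the S-polynomial reduces to 0 (Buchberger's first criterion).
S(f_2,f_3): leading monomials are coprime, so the S-polynomial reduces to 0 (Buchberger's first criterion).
S(f_1,g_4): leading monomials are coprime, so the S-polynomial reduces to 0 (Buchberger's first criterion).
S(f_2,g_4): lcm = ac². S = -12/5ac + ⅖c².
  leading term ac: subtract (-12/5c)·f_1 from -12/5ac + ⅖c² → ⅗bc² + ⅖c² + 12/5c
  leading term bc²: subtract (⅗c²)·f_3 from ⅗bc² + ⅖c² + 12/5c → c² + 12/5c
  leading term c²: subtract (4)·g_4 from c² + 12/5c → 0
  remainder 0.

S(f_3,g_4): leading monomials are coprime, so the S-polynomial reduces to 0 (Buchberger's first criterion).
Every S-polynomial of the final basis reduces to 0, so we have a Gröbner basis.
Inter-reduce: drop elements whose leading term is divisible by another's, tail-reduce, and make monic.
Reduced Gröbner basis: {a + ¼c + 1, b - 1, c² + 12/5c}.

Buchberger on the second generating set:
h_1 = 20ac - 4a - bc - 3b + 8c - 1, LT = ac.
h_2 = 50ac + 10b + 20c - 10, LT = ac.
h_3 = -5ac + 2b - 2c - 2, LT = ac.

S(h_1,h_2): lcm = ac. S = -⅕a - 1/20bc - 7/20b + 3/20.
  leading term a: no divisor's leading term divides it; move -⅕a to the remainder.
  leading term bc: no divisor's leading term divides it; move -1/20bc to the remainder.
  leading term b: no divisor's leading term divides it; move -7/20b to the remainder.
  leading term 1: no divisor's leading term divides it; move 3/20 to the remainder.
  remainder -⅕a - 1/20bc - 7/20b + 3/20 ≠ 0; add k_4 = -⅕a - 1/20bc - 7/20b + 3/20 to the basis.

S(h_1,h_3): lcm = ac. S = -⅕a - 1/20bc + ¼b - 9/20.
  leading term a: subtract (1)·k_4 from -⅕a - 1/20bc + ¼b - 9/20 → ⅗b - ⅗
  leading term b: no divisor's leading term divides it; move ⅗b to the remainder.
  leading term 1: no divisor's leading term divides it; move -⅗ to the remainder.
  remainder ⅗b - ⅗ ≠ 0; add k_5 = ⅗b - ⅗ to the basis.

S(h_2,h_3): lcm = ac. S = ⅗b - ⅗.
  leading term b: subtract (1)·k_5 from ⅗b - ⅗ → 0
  remainder 0.

S(h_1,k_4): lcm = ac. S = -⅕a - ¼bc² - 9/5bc - 3/20b + 23/20c - 1/20.
  leading term a: subtract (1)·k_4 from -⅕a - ¼bc² - 9/5bc - 3/20b + 23/20c - 1/20 → -¼bc² - 7/4bc + ⅕b + 23/20c - ⅕
  leading term bc²: subtract (-5/12c²)·k_5 from -¼bc² - 7/4bc + ⅕b + 23/20c - ⅕ → -7/4bc + ⅕b - ¼c² + 23/20c - ⅕
  leading term bc: subtract (-35/12c)·k_5 from -7/4bc + ⅕b - ¼c² + 23/20c - ⅕ → ⅕b - ¼c² - ⅗c - ⅕
  leading term b: subtract (⅓)·k_5 from ⅕b - ¼c² - ⅗c - ⅕ → -¼c² - ⅗c
  leading term c²: no divisor's leading term divides it; move -¼c² to the remainder.
  leading term c: no divisor's leading term divides it; move -⅗c to the remainder.
  remainder -¼c² - ⅗c ≠ 0; add k_6 = -¼c² - ⅗c to the basis.

S(h_2,k_4): lcm = ac. S = -¼bc² - 7/4bc + ⅕b + 23/20c - ⅕.
  leading term bc²: subtract (-5/12c²)·k_5 from -¼bc² - 7/4bc + ⅕b + 23/20c - ⅕ → -7/4bc + ⅕b - ¼c² + 23/20c - ⅕
  leading term bc: subtract (-35/12c)·k_5 from -7/4bc + ⅕b - ¼c² + 23/20c - ⅕ → ⅕b - ¼c² - ⅗c - ⅕
  leading term b: subtract (⅓)·k_5 from ⅕b - ¼c² - ⅗c - ⅕ → -¼c² - ⅗c
  leading term c²: subtract (1)·k_6 from -¼c² - ⅗c → 0
  remainder 0.

S(h_3,k_4): lcm = ac. S = -¼bc² - 7/4bc - ⅖b + 23/20c + ⅖.
  leading term bc²: subtract (-5/12c²)·k_5 from -¼bc² - 7/4bc - ⅖b + 23/20c + ⅖ → -7/4bc - ⅖b - ¼c² + 23/20c + ⅖
  leading term bc: subtract (-35/12c)·k_5 from -7/4bc - ⅖b - ¼c² + 23/20c + ⅖ → -⅖b - ¼c² - ⅗c + ⅖
  leading term b: subtract (-⅔)·k_5 from -⅖b - ¼c² - ⅗c + ⅖ → -¼c² - ⅗c
  leading term c²: subtract (1)·k_6 from -¼c² - ⅗c → 0
  remainder 0.

S(h_1,k_5): leading monomials are coprime, so the S-polynomial reduces to 0 (Buchberger's first criterion).
S(h_2,k_5): leading monomials are coprime, so the S-polynomial reduces to 0 (Buchberger's first criterion).
S(h_3,k_5): leading monomials are coprime, so the S-polynomial reduces to 0 (Buchberger's first criterion).
S(k_4,k_5): leading monomials are coprime, so the S-polynomial reduces to 0 (Buchberger's first criterion).
S(h_1,k_6): lcm = ac². S = -13/5ac - 1/20bc² - 3/20bc + ⅖c² - 1/20c.
  leading term ac: subtract (-13/100)·h_1 from -13/5ac - 1/20bc² - 3/20bc + ⅖c² - 1/20c → -13/25a - 1/20bc² - 7/25bc - 39/100b + ⅖c² + 99/100c - 13/100
  leading term a: subtract (13/5)·k_4 from -13/25a - 1/20bc² - 7/25bc - 39/100b + ⅖c² + 99/100c - 13/100 → -1/20bc² - 3/20bc + 13/25b + ⅖c² + 99/100c - 13/25
  leading term bc²: subtract (-1/12c²)·k_5 from -1/20bc² - 3/20bc + 13/25b + ⅖c² + 99/100c - 13/25 → -3/20bc + 13/25b + 7/20c² + 99/100c - 13/25
  leading term bc: subtract (-¼c)·k_5 from -3/20bc + 13/25b + 7/20c² + 99/100c - 13/25 → 13/25b + 7/20c² + 21/25c - 13/25
  leading term b: subtract (13/15)·k_5 from 13/25b + 7/20c² + 21/25c - 13/25 → 7/20c² + 21/25c
  leading term c²: subtract (-7/5)·k_6 from 7/20c² + 21/25c → 0
  remainder 0.

S(h_2,k_6): lcm = ac². S = -12/5ac + ⅕bc + ⅖c² - ⅕c.
  leading term ac: subtract (-3/25)·h_1 from -12/5ac + ⅕bc + ⅖c² - ⅕c → -12/25a + 2/25bc - 9/25b + ⅖c² + 19/25c - 3/25
  leading term a: subtract (12/5)·k_4 from -12/25a + 2/25bc - 9/25b + ⅖c² + 19/25c - 3/25 → ⅕bc + 12/25b + ⅖c² + 19/25c - 12/25
  leading term bc: subtract (⅓c)·k_5 from ⅕bc + 12/25b + ⅖c² + 19/25c - 12/25 → 12/25b + ⅖c² + 24/25c - 12/25
  leading term b: subtract (⅘)·k_5 from 12/25b + ⅖c² + 24/25c - 12/25 → ⅖c² + 24/25c
  leading term c²: subtract (-8/5)·k_6 from ⅖c² + 24/25c → 0
  remainder 0.

S(h_3,k_6): lcm = ac². S = -12/5ac - ⅖bc + ⅖c² + ⅖c.
  leading term ac: subtract (-3/25)·h_1 from -12/5ac - ⅖bc + ⅖c² + ⅖c → -12/25a - 13/25bc - 9/25b + ⅖c² + 34/25c - 3/25
  leading term a: subtract (12/5)·k_4 from -12/25a - 13/25bc - 9/25b + ⅖c² + 34/25c - 3/25 → -⅖bc + 12/25b + ⅖c² + 34/25c - 12/25
  leading term bc: subtract (-⅔c)·k_5 from -⅖bc + 12/25b + ⅖c² + 34/25c - 12/25 → 12/25b + ⅖c² + 24/25c - 12/25
  leading term b: subtract (⅘)·k_5 from 12/25b + ⅖c² + 24/25c - 12/25 → ⅖c² + 24/25c
  leading term c²: subtract (-8/5)·k_6 from ⅖c² + 24/25c → 0
  remainder 0.

S(k_4,k_6): leading monomials are coprime, so the S-polynomial reduces to 0 (Buchberger's first criterion).
S(k_5,k_6): leading monomials are coprime, so the S-polynomial reduces to 0 (Buchberger's first criterion).
Every S-polynomial of the final basis reduces to 0, so we have a Gröbner basis.
Inter-reduce: drop elements whose leading term is divisible by another's, tail-reduce, and make monic.
Reduced Gröbner basis: {a + ¼c + 1, b - 1, c² + 12/5c}.

The two bases agree; hence the ideals are identical.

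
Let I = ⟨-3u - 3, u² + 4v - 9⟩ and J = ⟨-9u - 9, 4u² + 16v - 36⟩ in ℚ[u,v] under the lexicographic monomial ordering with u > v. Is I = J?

For a fixed monomial order, each ideal has a unique reduced Gröbner basis; comparing bases decides equality.
Buchberger on the first generating set:
f_1 = -3u - 3, LT = u.
f_2 = u² + 4v - 9, LT = u².

S(f_1,f_2): lcm = u². S = u - 4v + 9.
  leading term u: subtract (-⅓)·f_1 from u - 4v + 9 → -4v + 8
  leading term v: no divisor's leading term divides it; move -4v to the remainder.
  leading term 1: no divisor's leading term divides it; move 8 to the remainder.
  remainder -4v + 8 ≠ 0; add g_3 = -4v + 8 to the basis.

S(f_1,g_3): leading monomials are coprime, so the S-polynomial reduces to 0 (Buchberger's first criterion).
S(f_2,g_3): leading monomials are coprime, so the S-polynomial reduces to 0 (Buchberger's first criterion).
Every S-polynomial of the final basis reduces to 0, so we have a Gröbner basis.
Inter-reduce: drop elements whose leading term is divisible by another's, tail-reduce, and make monic.
Reduced Gröbner basis: {u + 1, v - 2}.

Buchberger on the second generating set:
h_1 = -9u - 9, LT = u.
h_2 = 4u² + 16v - 36, LT = u².

S(h_1,h_2): lcm = u². S = u - 4v + 9.
  leading term u: subtract (-1/9)·h_1 from u - 4v + 9 → -4v + 8
  leading term v: no divisor's leading term divides it; move -4v to the remainder.
  leading term 1: no divisor's leading term divides it; move 8 to the remainder.
  remainder -4v + 8 ≠ 0; add k_3 = -4v + 8 to the basis.

S(h_1,k_3): leading monomials are coprime, so the S-polynomial reduces to 0 (Buchberger's first criterion).
S(h_2,k_3): leading monomials are coprime, so the S-polynomial reduces to 0 (Buchberger's first criterion).
Every S-polynomial of the final basis reduces to 0, so we have a Gröbner basis.
Inter-reduce: drop elements whose leading term is divisible by another's, tail-reduce, and make monic.
Reduced Gröbner basis: {u + 1, v - 2}.

These coincide, so the ideals are equal.

Yes, the ideals are equal.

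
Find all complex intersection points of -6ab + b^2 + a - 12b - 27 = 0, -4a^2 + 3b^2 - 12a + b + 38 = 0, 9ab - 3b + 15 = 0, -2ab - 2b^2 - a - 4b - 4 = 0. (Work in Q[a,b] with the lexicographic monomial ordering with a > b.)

Compute a lex Gröbner basis by Buchberger's algorithm.
f_1 = -6ab + a + b^2 - 12b - 27, LT = ab.
f_2 = -4a^2 - 12a + 3b^2 + b + 38, LT = a^2.
f_3 = 9ab - 3b + 15, LT = ab.
f_4 = -2ab - a - 2b^2 - 4b - 4, LT = ab.

S(f_1,f_2): lcm = a^2b. S = -1/6a^2 - 1/6ab^2 - ab + 9/2a + 3/4b^3 + 1/4b^2 + 19/2b.
  leading term a^2: subtract (1/24)·f_2 from -1/6a^2 - 1/6ab^2 - ab + 9/2a + 3/4b^3 + 1/4b^2 + 19/2b → -1/6ab^2 - ab + 5a + 3/4b^3 + 1/8b^2 + 227/24b - 19/12
  leading term ab^2: subtract (1/36b)·f_1 from -1/6ab^2 - ab + 5a + 3/4b^3 + 1/8b^2 + 227/24b - 19/12 → -37/36ab + 5a + 13/18b^3 + 11/24b^2 + 245/24b - 19/12
  leading term ab: subtract (37/216)·f_1 from -37/36ab + 5a + 13/18b^3 + 11/24b^2 + 245/24b - 19/12 → 1043/216a + 13/18b^3 + 31/108b^2 + 883/72b + 73/24
  leading term a: no divisor's leading term divides it; move 1043/216a to the remainder.
  leading term b^3: no divisor's leading term divides it; move 13/18b^3 to the remainder.
  leading term b^2: no divisor's leading term divides it; move 31/108b^2 to the remainder.
  leading term b: no divisor's leading term divides it; move 883/72b to the remainder.
  leading term 1: no divisor's leading term divides it; move 73/24 to the remainder.
  remainder 1043/216a + 13/18b^3 + 31/108b^2 + 883/72b + 73/24 ≠ 0; add h_5 = 1043/216a + 13/18b^3 + 31/108b^2 + 883/72b + 73/24 to the basis.

S(f_1,f_3): lcm = ab. S = -1/6a - 1/6b^2 + 7/3b + 17/6.
  leading term a: subtract (-36/1043)·h_5 from -1/6a - 1/6b^2 + 7/3b + 17/6 → 26/1043b^3 - 327/2086b^2 + 17251/6258b + 9194/3129
  leading term b^3: no divisor's leading term divides it; move 26/1043b^3 to the remainder.
  leading term b^2: no divisor's leading term divides it; move -327/2086b^2 to the remainder.
  leading term b: no divisor's leading term divides it; move 17251/6258b to the remainder.
  leading term 1: no divisor's leading term divides it; move 9194/3129 to the remainder.
  remainder 26/1043b^3 - 327/2086b^2 + 17251/6258b + 9194/3129 ≠ 0; add h_6 = 26/1043b^3 - 327/2086b^2 + 17251/6258b + 9194/3129 to the basis.

S(f_1,f_4): lcm = ab. S = -2/3a - 7/6b^2 + 5/2.
  leading term a: subtract (-144/1043)·h_5 from -2/3a - 7/6b^2 + 5/2 → 104/1043b^3 - 2351/2086b^2 + 1766/1043b + 6091/2086
  leading term b^3: subtract (4)·h_6 from 104/1043b^3 - 2351/2086b^2 + 1766/1043b + 6091/2086 → -1/2b^2 - 28/3b - 53/6
  leading term b^2: no divisor's leading term divides it; move -1/2b^2 to the remainder.
  leading term b: no divisor's leading term divides it; move -28/3b to the remainder.
  leading term 1: no divisor's leading term divides it; move -53/6 to the remainder.
  remainder -1/2b^2 - 28/3b - 53/6 ≠ 0; add h_7 = -1/2b^2 - 28/3b - 53/6 to the basis.

S(f_2,f_3): lcm = a^2b. S = 10/3ab - 5/3a - 3/4b^3 - 1/4b^2 - 19/2b.
  leading term ab: subtract (-5/9)·f_1 from 10/3ab - 5/3a - 3/4b^3 - 1/4b^2 - 19/2b → -10/9a - 3/4b^3 + 11/36b^2 - 97/6b - 15
  leading term a: subtract (-240/1043)·h_5 from -10/9a - 3/4b^3 + 11/36b^2 - 97/6b - 15 → -7307/12516b^3 + 4651/12516b^2 - 27837/2086b - 14915/1043
  leading term b^3: subtract (-7307/312)·h_6 from -7307/12516b^3 + 4651/12516b^2 - 27837/2086b - 14915/1043 → -2059/624b^2 + 7375/144b + 25513/468
  leading term b^2: subtract (2059/312)·h_7 from -2059/624b^2 + 7375/144b + 25513/468 → 70393/624b + 70393/624
  leading term b: no divisor's leading term divides it; move 70393/624b to the remainder.
  leading term 1: no divisor's leading term divides it; move 70393/624 to the remainder.
  remainder 70393/624b + 70393/624 ≠ 0; add h_8 = 70393/624b + 70393/624 to the basis.

The other S-polynomials (S(f_2,f_4), S(f_3,f_4), S(f_1,h_5), S(f_2,h_5), S(f_3,h_5), S(f_4,h_5), S(f_1,h_6), S(f_2,h_6), S(f_3,h_6), S(f_4,h_6), S(h_5,h_6), S(f_1,h_7), S(f_2,h_7), S(f_3,h_7), S(f_4,h_7), S(h_5,h_7), S(h_6,h_7), S(f_1,h_8), S(f_2,h_8), S(f_3,h_8), S(f_4,h_8), S(h_5,h_8), S(h_6,h_8), S(h_7,h_8)) all reduce to 0 modulo the current basis, so we have a Gröbner basis.
Inter-reduce: drop elements whose leading term is divisible by another's, tail-reduce, and make monic.
Reduced Gröbner basis: {a - 2, b + 1}.

Since the basis is lex-ordered, b + 1 is univariate in b. Its roots are {-1}. Back-substituting each root into the other basis elements fixes the other coordinates.
  b = -1: the earlier basis element becomes a - 2 = 0, giving a = 2 — point (2, -1).

{(2, -1)}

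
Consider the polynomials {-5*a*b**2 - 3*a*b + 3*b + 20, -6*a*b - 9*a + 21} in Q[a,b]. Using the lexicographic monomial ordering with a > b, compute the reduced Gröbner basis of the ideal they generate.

The reduced Gröbner basis is the canonical form of the ideal for this ordering.

f_1 = -5*a*b**2 - 3*a*b + 3*b + 20, LT = a*b**2.
f_2 = -6*a*b - 9*a + 21, LT = a*b.

S(f_1,f_2): lcm = a*b**2. S = -9/10*a*b + 29/10*b - 4.
  reduce S modulo (f_1, f_2):
  remainder 27/20*a + 29/10*b - 143/20 ≠ 0; add g_3 = 27/20*a + 29/10*b - 143/20 to the basis.

S(f_1,g_3): lcm = a*b**2. S = 3/5*a*b - 58/27*b**3 + 143/27*b**2 - 3/5*b - 4.
  reduce S modulo (f_1, f_2, g_3):
  remainder -58/27*b**3 + 143/27*b**2 + 4/3*b - 20/3 ≠ 0; add g_4 = -58/27*b**3 + 143/27*b**2 + 4/3*b - 20/3 to the basis.

S(f_2,g_3): lcm = a*b. S = 3/2*a - 58/27*b**2 + 143/27*b - 7/2.
  reduce S modulo (f_1, f_2, g_3, g_4):
  remainder -58/27*b**2 + 56/27*b + 40/9 ≠ 0; add g_5 = -58/27*b**2 + 56/27*b + 40/9 to the basis.

The other S-polynomials (S(f_1,g_4), S(f_2,g_4), S(g_3,g_4), S(f_1,g_5), S(f_2,g_5), S(g_3,g_5), S(g_4,g_5)) all reduce to 0 modulo the current basis, so we have a Gröbner basis.
Inter-reduce: drop elements whose leading term is divisible by another's, tail-reduce, and make monic.

G = {a + 58/27*b - 143/27, b**2 - 28/29*b - 60/29}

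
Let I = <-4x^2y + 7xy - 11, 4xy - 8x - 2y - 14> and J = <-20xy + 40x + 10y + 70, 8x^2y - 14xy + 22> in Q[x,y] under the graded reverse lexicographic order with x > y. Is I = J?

Yes, the ideals are equal.

Equality of ideals is decidable: compute both reduced Gröbner bases (unique for the ordering) and check whether they agree.
Buchberger on the first generating set:
f_1 = -4x^2y + 7xy - 11, LT = x^2y.
f_2 = 4xy - 8x - 2y - 14, LT = xy.

S(f_1,f_2): lcm = x^2y. S = 2x^2 - 5/4xy + 7/2x + 11/4.
  leading term x^2: no divisor's leading term divides it; move 2x^2 to the remainder.
  leading term xy: subtract (-5/16)·f_2 from -5/4xy + 7/2x + 11/4 → x - 5/8y - 13/8
  leading term x: no divisor's leading term divides it; move x to the remainder.
  leading term y: no divisor's leading term divides it; move -5/8y to the remainder.
  leading term 1: no divisor's leading term divides it; move -13/8 to the remainder.
  remainder 2x^2 + x - 5/8y - 13/8 ≠ 0; add g_3 = 2x^2 + x - 5/8y - 13/8 to the basis.

S(f_1,g_3): lcm = x^2y. S = -9/4xy + 5/16y^2 + 13/16y + 11/4.
  leading term xy: subtract (-9/16)·f_2 from -9/4xy + 5/16y^2 + 13/16y + 11/4 → 5/16y^2 - 9/2x - 5/16y - 41/8
  leading term y^2: no divisor's leading term divides it; move 5/16y^2 to the remainder.
  leading term x: no divisor's leading term divides it; move -9/2x to the remainder.
  leading term y: no divisor's leading term divides it; move -5/16y to the remainder.
  leading term 1: no divisor's leading term divides it; move -41/8 to the remainder.
  remainder 5/16y^2 - 9/2x - 5/16y - 41/8 ≠ 0; add g_4 = 5/16y^2 - 9/2x - 5/16y - 41/8 to the basis.

The other S-polynomials (S(f_2,g_3), S(f_1,g_4), S(f_2,g_4), S(g_3,g_4)) all reduce to 0 modulo the current basis, so we have a Gröbner basis.
Inter-reduce: drop elements whose leading term is divisible by another's, tail-reduce, and make monic.
Reduced Gröbner basis: {x^2 + 1/2x - 5/16y - 13/16, xy - 2x - 1/2y - 7/2, y^2 - 72/5x - y - 82/5}.

Buchberger on the second generating set:
h_1 = -20xy + 40x + 10y + 70, LT = xy.
h_2 = 8x^2y - 14xy + 22, LT = x^2y.

S(h_1,h_2): lcm = x^2y. S = -2x^2 + 5/4xy - 7/2x - 11/4.
  leading term x^2: no divisor's leading term divides it; move -2x^2 to the remainder.
  leading term xy: subtract (-1/16)·h_1 from 5/4xy - 7/2x - 11/4 → -x + 5/8y + 13/8
  leading term x: no divisor's leading term divides it; move -x to the remainder.
  leading term y: no divisor's leading term divides it; move 5/8y to the remainder.
  leading term 1: no divisor's leading term divides it; move 13/8 to the remainder.
  remainder -2x^2 - x + 5/8y + 13/8 ≠ 0; add k_3 = -2x^2 - x + 5/8y + 13/8 to the basis.

S(h_1,k_3): lcm = x^2y. S = -2x^2 - xy + 5/16y^2 - 7/2x + 13/16y.
  leading term x^2: subtract (1)·k_3 from -2x^2 - xy + 5/16y^2 - 7/2x + 13/16y → -xy + 5/16y^2 - 5/2x + 3/16y - 13/8
  leading term xy: subtract (1/20)·h_1 from -xy + 5/16y^2 - 5/2x + 3/16y - 13/8 → 5/16y^2 - 9/2x - 5/16y - 41/8
  leading term y^2: no divisor's leading term divides it; move 5/16y^2 to the remainder.
  leading term x: no divisor's leading term divides it; move -9/2x to the remainder.
  leading term y: no divisor's leading term divides it; move -5/16y to the remainder.
  leading term 1: no divisor's leading term divides it; move -41/8 to the remainder.
  remainder 5/16y^2 - 9/2x - 5/16y - 41/8 ≠ 0; add k_4 = 5/16y^2 - 9/2x - 5/16y - 41/8 to the basis.

The other S-polynomials (S(h_2,k_3), S(h_1,k_4), S(h_2,k_4), S(k_3,k_4)) all reduce to 0 modulo the current basis, so we have a Gröbner basis.
Inter-reduce: drop elements whose leading term is divisible by another's, tail-reduce, and make monic.
Reduced Gröbner basis: {x^2 + 1/2x - 5/16y - 13/16, xy - 2x - 1/2y - 7/2, y^2 - 72/5x - y - 82/5}.

These coincide, so the ideals are equal.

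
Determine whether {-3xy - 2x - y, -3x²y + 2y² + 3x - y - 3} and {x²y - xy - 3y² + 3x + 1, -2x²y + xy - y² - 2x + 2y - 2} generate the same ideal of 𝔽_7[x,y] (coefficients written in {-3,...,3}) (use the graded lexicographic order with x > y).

Two ideals are equal iff their reduced Gröbner bases coincide (the reduced basis is unique for a fixed ordering).
Buchberger on the first generating set:
f_1 = -3xy - 2x - y, LT = xy.
f_2 = -3x²y + 2y² + 3x - y - 3, LT = x²y.

S(f_1,f_2): lcm = x²y. S = 3x² - 2xy + 3y² + x + 2y - 1.
  leading term x²: no divisor's leading term divides it; move 3x² to the remainder.
  leading term xy: subtract (3)·f_1 from -2xy + 3y² + x + 2y - 1 → 3y² - 2y - 1
  leading term y²: no divisor's leading term divides it; move 3y² to the remainder.
  leading term y: no divisor's leading term divides it; move -2y to the remainder.
  leading term 1: no divisor's leading term divides it; move -1 to the remainder.
  remainder 3x² + 3y² - 2y - 1 ≠ 0; add g_3 = 3x² + 3y² - 2y - 1 to the basis.

S(f_1,g_3): lcm = x²y. S = -y³ + 3x² - 2xy + 3y² - 2y.
  leading term y³: no divisor's leading term divides it; move -y³ to the remainder.
  leading term x²: subtract (1)·g_3 from 3x² - 2xy + 3y² - 2y → -2xy + 1
  leading term xy: subtract (3)·f_1 from -2xy + 1 → -x + 3y + 1
  leading term x: no divisor's leading term divides it; move -x to the remainder.
  leading term y: no divisor's leading term divides it; move 3y to the remainder.
  leading term 1: no divisor's leading term divides it; move 1 to the remainder.
  remainder -y³ - x + 3y + 1 ≠ 0; add g_4 = -y³ - x + 3y + 1 to the basis.

The other S-polynomials (S(f_2,g_3), S(f_1,g_4), S(f_2,g_4), S(g_3,g_4)) all reduce to 0 modulo the current basis, so we have a Gröbner basis.
Inter-reduce: drop elements whose leading term is divisible by another's, tail-reduce, and make monic.
Reduced Gröbner basis: {y³ + x - 3y - 1, x² + y² - 3y + 2, xy + 3x - 2y}.

Buchberger on the second generating set:
h_1 = x²y - xy - 3y² + 3x + 1, LT = x²y.
h_2 = -2x²y + xy - y² - 2x + 2y - 2, LT = x²y.

S(h_1,h_2): lcm = x²y. S = 3xy + 2x + y.
  leading term xy: no divisor's leading term divides it; move 3xy to the remainder.
  leading term x: no divisor's leading term divides it; move 2x to the remainder.
  leading term y: no divisor's leading term divides it; move y to the remainder.
  remainder 3xy + 2x + y ≠ 0; add k_3 = 3xy + 2x + y to the basis.

S(h_1,k_3): lcm = x²y. S = -3x² + xy - 3y² + 3x + 1.
  leading term x²: no divisor's leading term divides it; move -3x² to the remainder.
  leading term xy: subtract (-2)·k_3 from xy - 3y² + 3x + 1 → -3y² + 2y + 1
  leading term y²: no divisor's leading term divides it; move -3y² to the remainder.
  leading term y: no divisor's leading term divides it; move 2y to the remainder.
  leading term 1: no divisor's leading term divides it; move 1 to the remainder.
  remainder -3x² - 3y² + 2y + 1 ≠ 0; add k_4 = -3x² - 3y² + 2y + 1 to the basis.

S(h_1,k_4): lcm = x²y. S = -y³ - xy + 3x - 2y + 1.
  leading term y³: no divisor's leading term divides it; move -y³ to the remainder.
  leading term xy: subtract (2)·k_3 from -xy + 3x - 2y + 1 → -x + 3y + 1
  leading term x: no divisor's leading term divides it; move -x to the remainder.
  leading term y: no divisor's leading term divides it; move 3y to the remainder.
  leading term 1: no divisor's leading term divides it; move 1 to the remainder.
  remainder -y³ - x + 3y + 1 ≠ 0; add k_5 = -y³ - x + 3y + 1 to the basis.

The other S-polynomials (S(h_2,k_3), S(h_2,k_4), S(k_3,k_4), S(h_1,k_5), S(h_2,k_5), S(k_3,k_5), S(k_4,k_5)) all reduce to 0 modulo the current basis, so we have a Gröbner basis.
Inter-reduce: drop elements whose leading term is divisible by another's, tail-reduce, and make monic.
Reduced Gröbner basis: {y³ + x - 3y - 1, x² + y² - 3y + 2, xy + 3x - 2y}.

These coincide, so the ideals are equal.

Yes, the ideals are equal.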